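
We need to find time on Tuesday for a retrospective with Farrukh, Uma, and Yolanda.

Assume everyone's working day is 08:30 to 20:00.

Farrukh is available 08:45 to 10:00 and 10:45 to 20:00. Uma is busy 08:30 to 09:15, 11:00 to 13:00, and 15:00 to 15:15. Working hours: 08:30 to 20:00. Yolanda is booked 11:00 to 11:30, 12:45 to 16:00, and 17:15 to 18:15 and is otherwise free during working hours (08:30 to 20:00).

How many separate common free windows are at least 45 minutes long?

Uma free within 08:30–20:00: 09:15–11:00, 13:00–15:00, 15:15–20:00.
Yolanda free within 08:30–20:00: 08:30–11:00, 11:30–12:45, 16:00–17:15, 18:15–20:00.
Farrukh ∩ Uma: 09:15–10:00, 10:45–11:00, 13:00–15:00, 15:15–20:00.
Farrukh ∩ Uma ∩ Yolanda: 09:15–10:00, 10:45–11:00, 16:00–17:15, 18:15–20:00.
Windows ≥ 45 min: 09:15–10:00, 16:00–17:15, 18:15–20:00.
That's 3 windows.

3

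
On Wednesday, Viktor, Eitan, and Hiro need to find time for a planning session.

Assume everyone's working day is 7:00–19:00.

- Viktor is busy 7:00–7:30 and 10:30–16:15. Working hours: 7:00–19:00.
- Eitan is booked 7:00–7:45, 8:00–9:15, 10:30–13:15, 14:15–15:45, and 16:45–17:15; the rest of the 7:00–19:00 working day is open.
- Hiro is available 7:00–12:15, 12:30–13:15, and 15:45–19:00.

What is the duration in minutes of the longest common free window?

105 minutes

Viktor free within 07:00–19:00: 07:30–10:30, 16:15–19:00.
Eitan free within 07:00–19:00: 07:45–08:00, 09:15–10:30, 13:15–14:15, 15:45–16:45, 17:15–19:00.
Viktor ∩ Eitan: 07:45–08:00, 09:15–10:30, 16:15–16:45, 17:15–19:00.
Viktor ∩ Eitan ∩ Hiro: 07:45–08:00, 09:15–10:30, 16:15–16:45, 17:15–19:00.
Common window lengths: 15, 75, 30, 105 min; longest is 105.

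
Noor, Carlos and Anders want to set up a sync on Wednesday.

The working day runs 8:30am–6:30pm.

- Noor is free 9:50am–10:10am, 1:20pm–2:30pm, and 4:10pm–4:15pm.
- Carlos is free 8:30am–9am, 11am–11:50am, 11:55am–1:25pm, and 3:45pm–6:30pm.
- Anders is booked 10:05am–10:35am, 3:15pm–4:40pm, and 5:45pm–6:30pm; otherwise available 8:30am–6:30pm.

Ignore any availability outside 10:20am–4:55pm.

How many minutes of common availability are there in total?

Anders free within 08:30–18:30: 08:30–10:05, 10:35–15:15, 16:40–17:45.
Noor ∩ Carlos: 13:20–13:25, 16:10–16:15.
Noor ∩ Carlos ∩ Anders: 13:20–13:25.
Restricted to 10:20–16:55: 13:20–13:25.
Total common minutes: 5.

5 minutes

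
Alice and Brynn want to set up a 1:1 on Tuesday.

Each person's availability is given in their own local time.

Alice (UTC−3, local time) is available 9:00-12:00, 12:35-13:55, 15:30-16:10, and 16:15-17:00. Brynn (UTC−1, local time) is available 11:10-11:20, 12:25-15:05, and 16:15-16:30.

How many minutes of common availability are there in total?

135 minutes

Alice → UTC: 12:00–15:00, 15:35–16:55, 18:30–19:10, 19:15–20:00.
Brynn → UTC: 12:10–12:20, 13:25–16:05, 17:15–17:30.
Alice ∩ Brynn: 12:10–12:20, 13:25–15:00, 15:35–16:05.
Total common minutes: 10 + 95 + 30 = 135.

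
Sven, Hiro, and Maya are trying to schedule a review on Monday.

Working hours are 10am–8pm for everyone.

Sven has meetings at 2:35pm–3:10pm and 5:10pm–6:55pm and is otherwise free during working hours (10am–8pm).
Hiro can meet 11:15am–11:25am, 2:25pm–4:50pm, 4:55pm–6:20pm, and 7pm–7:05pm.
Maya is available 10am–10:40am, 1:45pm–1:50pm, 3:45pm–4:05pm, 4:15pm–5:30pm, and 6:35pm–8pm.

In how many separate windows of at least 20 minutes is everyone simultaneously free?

Sven free within 10:00–20:00: 10:00–14:35, 15:10–17:10, 18:55–20:00.
Sven ∩ Hiro: 11:15–11:25, 14:25–14:35, 15:10–16:50, 16:55–17:10, 19:00–19:05.
Sven ∩ Hiro ∩ Maya: 15:45–16:05, 16:15–16:50, 16:55–17:10, 19:00–19:05.
Windows ≥ 20 min: 15:45–16:05, 16:15–16:50.
That's 2 windows.

2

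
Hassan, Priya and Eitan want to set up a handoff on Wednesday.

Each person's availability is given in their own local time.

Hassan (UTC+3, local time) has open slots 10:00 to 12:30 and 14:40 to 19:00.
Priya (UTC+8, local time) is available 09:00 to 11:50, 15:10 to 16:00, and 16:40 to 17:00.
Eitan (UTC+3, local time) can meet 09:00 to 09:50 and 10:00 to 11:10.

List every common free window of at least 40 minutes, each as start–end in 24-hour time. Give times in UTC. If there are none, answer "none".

07:10–08:00

Hassan → UTC: 07:00–09:30, 11:40–16:00.
Priya → UTC: 01:00–03:50, 07:10–08:00, 08:40–09:00.
Eitan → UTC: 06:00–06:50, 07:00–08:10.
Hassan ∩ Priya: 07:10–08:00, 08:40–09:00.
Hassan ∩ Priya ∩ Eitan: 07:10–08:00.
Windows ≥ 40 min: 07:10–08:00.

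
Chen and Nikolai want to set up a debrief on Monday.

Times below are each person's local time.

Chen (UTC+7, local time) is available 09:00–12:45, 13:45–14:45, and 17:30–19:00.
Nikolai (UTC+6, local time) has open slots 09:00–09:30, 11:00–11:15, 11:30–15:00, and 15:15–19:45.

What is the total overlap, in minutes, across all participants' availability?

210 minutes

Chen → UTC: 02:00–05:45, 06:45–07:45, 10:30–12:00.
Nikolai → UTC: 03:00–03:30, 05:00–05:15, 05:30–09:00, 09:15–13:45.
Chen ∩ Nikolai: 03:00–03:30, 05:00–05:15, 05:30–05:45, 06:45–07:45, 10:30–12:00.
Total common minutes: 30 + 15 + 15 + 60 + 90 = 210.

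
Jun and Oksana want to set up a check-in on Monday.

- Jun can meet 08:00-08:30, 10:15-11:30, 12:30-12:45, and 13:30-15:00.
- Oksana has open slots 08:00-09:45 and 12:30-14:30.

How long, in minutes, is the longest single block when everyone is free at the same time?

Jun ∩ Oksana: 08:00–08:30, 12:30–12:45, 13:30–14:30.
Common window lengths: 30, 15, 60 min; longest is 60.

60 minutes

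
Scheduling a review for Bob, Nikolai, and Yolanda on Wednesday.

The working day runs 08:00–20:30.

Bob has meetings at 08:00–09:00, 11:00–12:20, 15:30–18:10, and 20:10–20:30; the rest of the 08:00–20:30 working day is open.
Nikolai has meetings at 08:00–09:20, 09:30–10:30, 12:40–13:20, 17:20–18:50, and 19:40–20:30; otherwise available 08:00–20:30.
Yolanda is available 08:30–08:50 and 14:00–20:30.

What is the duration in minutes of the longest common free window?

90 minutes

Bob free within 08:00–20:30: 09:00–11:00, 12:20–15:30, 18:10–20:10.
Nikolai free within 08:00–20:30: 09:20–09:30, 10:30–12:40, 13:20–17:20, 18:50–19:40.
Bob ∩ Nikolai: 09:20–09:30, 10:30–11:00, 12:20–12:40, 13:20–15:30, 18:50–19:40.
Bob ∩ Nikolai ∩ Yolanda: 14:00–15:30, 18:50–19:40.
Common window lengths: 90, 50 min; longest is 90.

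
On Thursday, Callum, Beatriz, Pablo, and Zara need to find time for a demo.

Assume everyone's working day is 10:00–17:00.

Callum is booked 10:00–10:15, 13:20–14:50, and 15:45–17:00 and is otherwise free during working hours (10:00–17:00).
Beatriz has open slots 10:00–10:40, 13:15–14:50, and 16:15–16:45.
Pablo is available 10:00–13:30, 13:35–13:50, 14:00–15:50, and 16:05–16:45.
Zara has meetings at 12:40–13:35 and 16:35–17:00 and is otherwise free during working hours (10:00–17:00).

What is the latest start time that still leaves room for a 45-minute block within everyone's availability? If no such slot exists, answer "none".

Callum free within 10:00–17:00: 10:15–13:20, 14:50–15:45.
Zara free within 10:00–17:00: 10:00–12:40, 13:35–16:35.
Callum ∩ Beatriz: 10:15–10:40, 13:15–13:20.
Callum ∩ Beatriz ∩ Pablo: 10:15–10:40, 13:15–13:20.
Callum ∩ Beatriz ∩ Pablo ∩ Zara: 10:15–10:40.
Windows ≥ 45 min: (none).

none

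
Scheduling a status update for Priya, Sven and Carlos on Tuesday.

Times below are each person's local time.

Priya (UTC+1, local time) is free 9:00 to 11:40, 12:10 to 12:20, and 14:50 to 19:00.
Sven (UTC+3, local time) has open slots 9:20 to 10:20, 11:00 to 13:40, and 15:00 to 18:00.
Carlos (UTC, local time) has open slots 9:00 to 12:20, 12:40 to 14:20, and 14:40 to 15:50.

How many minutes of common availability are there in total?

Priya → UTC: 08:00–10:40, 11:10–11:20, 13:50–18:00.
Sven → UTC: 06:20–07:20, 08:00–10:40, 12:00–15:00.
Carlos → UTC: 09:00–12:20, 12:40–14:20, 14:40–15:50.
Priya ∩ Sven: 08:00–10:40, 13:50–15:00.
Priya ∩ Sven ∩ Carlos: 09:00–10:40, 13:50–14:20, 14:40–15:00.
Total common minutes: 100 + 30 + 20 = 150.

150 minutes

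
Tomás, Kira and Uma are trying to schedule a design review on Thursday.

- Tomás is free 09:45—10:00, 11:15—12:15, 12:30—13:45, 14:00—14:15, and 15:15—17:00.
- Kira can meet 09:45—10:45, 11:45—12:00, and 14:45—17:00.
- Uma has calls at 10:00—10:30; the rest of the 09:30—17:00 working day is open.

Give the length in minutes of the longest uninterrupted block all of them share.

Uma free within 09:30–17:00: 09:30–10:00, 10:30–17:00.
Tomás ∩ Kira: 09:45–10:00, 11:45–12:00, 15:15–17:00.
Tomás ∩ Kira ∩ Uma: 09:45–10:00, 11:45–12:00, 15:15–17:00.
Common window lengths: 15, 15, 105 min; longest is 105.

105 minutes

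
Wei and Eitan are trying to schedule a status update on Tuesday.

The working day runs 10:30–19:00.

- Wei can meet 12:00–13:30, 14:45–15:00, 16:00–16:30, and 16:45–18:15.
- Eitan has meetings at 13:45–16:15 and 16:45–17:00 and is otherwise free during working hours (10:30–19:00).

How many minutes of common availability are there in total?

180 minutes

Eitan free within 10:30–19:00: 10:30–13:45, 16:15–16:45, 17:00–19:00.
Wei ∩ Eitan: 12:00–13:30, 16:15–16:30, 17:00–18:15.
Total common minutes: 90 + 15 + 75 = 180.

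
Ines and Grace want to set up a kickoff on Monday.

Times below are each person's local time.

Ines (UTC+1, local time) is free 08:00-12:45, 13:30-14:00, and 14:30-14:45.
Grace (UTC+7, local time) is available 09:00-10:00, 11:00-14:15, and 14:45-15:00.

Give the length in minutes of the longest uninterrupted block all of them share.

15 minutes

Ines → UTC: 07:00–11:45, 12:30–13:00, 13:30–13:45.
Grace → UTC: 02:00–03:00, 04:00–07:15, 07:45–08:00.
Ines ∩ Grace: 07:00–07:15, 07:45–08:00.
Common window lengths: 15, 15 min; longest is 15.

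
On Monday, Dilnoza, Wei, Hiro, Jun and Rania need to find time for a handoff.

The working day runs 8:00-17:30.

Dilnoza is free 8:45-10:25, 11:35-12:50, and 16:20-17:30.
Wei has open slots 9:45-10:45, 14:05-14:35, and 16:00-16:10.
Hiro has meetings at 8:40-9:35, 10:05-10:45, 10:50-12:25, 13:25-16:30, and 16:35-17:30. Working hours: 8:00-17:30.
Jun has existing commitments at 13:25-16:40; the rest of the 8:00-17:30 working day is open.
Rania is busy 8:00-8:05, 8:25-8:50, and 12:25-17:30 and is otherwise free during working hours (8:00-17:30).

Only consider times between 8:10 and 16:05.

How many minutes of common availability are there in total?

Hiro free within 08:00–17:30: 08:00–08:40, 09:35–10:05, 10:45–10:50, 12:25–13:25, 16:30–16:35.
Jun free within 08:00–17:30: 08:00–13:25, 16:40–17:30.
Rania free within 08:00–17:30: 08:05–08:25, 08:50–12:25.
Dilnoza ∩ Wei: 09:45–10:25.
Dilnoza ∩ Wei ∩ Hiro: 09:45–10:05.
Dilnoza ∩ Wei ∩ Hiro ∩ Jun: 09:45–10:05.
Dilnoza ∩ Wei ∩ Hiro ∩ Jun ∩ Rania: 09:45–10:05.
Restricted to 08:10–16:05: 09:45–10:05.
Total common minutes: 20.

20 minutes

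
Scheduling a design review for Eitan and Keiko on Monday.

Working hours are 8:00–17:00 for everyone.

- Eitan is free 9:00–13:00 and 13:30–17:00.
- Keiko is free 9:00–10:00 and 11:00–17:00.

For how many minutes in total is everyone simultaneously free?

Eitan ∩ Keiko: 09:00–10:00, 11:00–13:00, 13:30–17:00.
Total common minutes: 60 + 120 + 210 = 390.

390 minutes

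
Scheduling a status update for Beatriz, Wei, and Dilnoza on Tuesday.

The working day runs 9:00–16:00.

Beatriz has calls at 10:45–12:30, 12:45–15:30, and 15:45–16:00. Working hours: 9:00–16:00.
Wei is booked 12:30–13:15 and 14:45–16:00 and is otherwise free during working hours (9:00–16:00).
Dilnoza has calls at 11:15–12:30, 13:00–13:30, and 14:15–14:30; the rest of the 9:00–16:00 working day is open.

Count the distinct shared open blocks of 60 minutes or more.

Beatriz free within 09:00–16:00: 09:00–10:45, 12:30–12:45, 15:30–15:45.
Wei free within 09:00–16:00: 09:00–12:30, 13:15–14:45.
Dilnoza free within 09:00–16:00: 09:00–11:15, 12:30–13:00, 13:30–14:15, 14:30–16:00.
Beatriz ∩ Wei: 09:00–10:45.
Beatriz ∩ Wei ∩ Dilnoza: 09:00–10:45.
Windows ≥ 60 min: 09:00–10:45.
That's 1 window.

1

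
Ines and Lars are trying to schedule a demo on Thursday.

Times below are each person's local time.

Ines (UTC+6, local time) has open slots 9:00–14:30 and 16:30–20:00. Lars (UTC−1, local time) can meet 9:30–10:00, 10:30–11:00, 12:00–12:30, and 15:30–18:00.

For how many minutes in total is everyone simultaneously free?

Ines → UTC: 03:00–08:30, 10:30–14:00.
Lars → UTC: 10:30–11:00, 11:30–12:00, 13:00–13:30, 16:30–19:00.
Ines ∩ Lars: 10:30–11:00, 11:30–12:00, 13:00–13:30.
Total common minutes: 30 + 30 + 30 = 90.

90 minutes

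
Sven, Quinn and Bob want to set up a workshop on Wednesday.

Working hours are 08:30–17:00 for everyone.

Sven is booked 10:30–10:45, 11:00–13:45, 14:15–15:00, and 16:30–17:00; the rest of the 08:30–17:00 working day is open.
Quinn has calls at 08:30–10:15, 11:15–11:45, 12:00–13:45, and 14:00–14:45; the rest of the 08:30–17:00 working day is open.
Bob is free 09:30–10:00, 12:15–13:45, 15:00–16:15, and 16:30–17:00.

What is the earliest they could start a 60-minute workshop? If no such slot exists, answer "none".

15:00

Sven free within 08:30–17:00: 08:30–10:30, 10:45–11:00, 13:45–14:15, 15:00–16:30.
Quinn free within 08:30–17:00: 10:15–11:15, 11:45–12:00, 13:45–14:00, 14:45–17:00.
Sven ∩ Quinn: 10:15–10:30, 10:45–11:00, 13:45–14:00, 15:00–16:30.
Sven ∩ Quinn ∩ Bob: 15:00–16:15.
Windows ≥ 60 min: 15:00–16:15.
Earliest such window starts at 15:00.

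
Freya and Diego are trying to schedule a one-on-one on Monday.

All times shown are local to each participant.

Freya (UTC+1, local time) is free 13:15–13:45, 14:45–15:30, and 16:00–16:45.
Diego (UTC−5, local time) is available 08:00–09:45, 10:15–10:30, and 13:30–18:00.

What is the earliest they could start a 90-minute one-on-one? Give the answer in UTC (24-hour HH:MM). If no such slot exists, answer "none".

Freya → UTC: 12:15–12:45, 13:45–14:30, 15:00–15:45.
Diego → UTC: 13:00–14:45, 15:15–15:30, 18:30–23:00.
Freya ∩ Diego: 13:45–14:30, 15:15–15:30.
Windows ≥ 90 min: (none).

none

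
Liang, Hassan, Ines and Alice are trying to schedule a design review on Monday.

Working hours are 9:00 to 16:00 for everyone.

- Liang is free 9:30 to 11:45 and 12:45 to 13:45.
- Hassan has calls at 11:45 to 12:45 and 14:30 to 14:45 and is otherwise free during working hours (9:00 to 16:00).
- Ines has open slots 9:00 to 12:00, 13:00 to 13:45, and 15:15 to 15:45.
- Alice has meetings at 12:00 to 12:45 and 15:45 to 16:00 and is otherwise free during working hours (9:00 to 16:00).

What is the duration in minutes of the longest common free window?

135 minutes

Hassan free within 09:00–16:00: 09:00–11:45, 12:45–14:30, 14:45–16:00.
Alice free within 09:00–16:00: 09:00–12:00, 12:45–15:45.
Liang ∩ Hassan: 09:30–11:45, 12:45–13:45.
Liang ∩ Hassan ∩ Ines: 09:30–11:45, 13:00–13:45.
Liang ∩ Hassan ∩ Ines ∩ Alice: 09:30–11:45, 13:00–13:45.
Common window lengths: 135, 45 min; longest is 135.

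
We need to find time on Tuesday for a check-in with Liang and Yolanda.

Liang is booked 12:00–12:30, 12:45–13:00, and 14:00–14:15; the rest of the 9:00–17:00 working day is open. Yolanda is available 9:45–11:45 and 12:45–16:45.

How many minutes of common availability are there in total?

Liang free within 09:00–17:00: 09:00–12:00, 12:30–12:45, 13:00–14:00, 14:15–17:00.
Liang ∩ Yolanda: 09:45–11:45, 13:00–14:00, 14:15–16:45.
Total common minutes: 120 + 60 + 150 = 330.

330 minutes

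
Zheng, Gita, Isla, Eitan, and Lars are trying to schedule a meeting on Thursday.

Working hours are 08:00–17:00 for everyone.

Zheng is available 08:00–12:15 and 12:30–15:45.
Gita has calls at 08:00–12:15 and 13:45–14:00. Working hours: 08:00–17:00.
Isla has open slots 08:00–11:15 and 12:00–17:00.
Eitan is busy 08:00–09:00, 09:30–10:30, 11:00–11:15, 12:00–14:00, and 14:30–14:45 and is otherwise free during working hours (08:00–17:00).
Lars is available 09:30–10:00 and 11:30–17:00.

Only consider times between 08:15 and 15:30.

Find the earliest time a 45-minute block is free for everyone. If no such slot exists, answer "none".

14:45

Gita free within 08:00–17:00: 12:15–13:45, 14:00–17:00.
Eitan free within 08:00–17:00: 09:00–09:30, 10:30–11:00, 11:15–12:00, 14:00–14:30, 14:45–17:00.
Zheng ∩ Gita: 12:30–13:45, 14:00–15:45.
Zheng ∩ Gita ∩ Isla: 12:30–13:45, 14:00–15:45.
Zheng ∩ Gita ∩ Isla ∩ Eitan: 14:00–14:30, 14:45–15:45.
Zheng ∩ Gita ∩ Isla ∩ Eitan ∩ Lars: 14:00–14:30, 14:45–15:45.
Restricted to 08:15–15:30: 14:00–14:30, 14:45–15:30.
Windows ≥ 45 min: 14:45–15:30.
Earliest such window starts at 14:45.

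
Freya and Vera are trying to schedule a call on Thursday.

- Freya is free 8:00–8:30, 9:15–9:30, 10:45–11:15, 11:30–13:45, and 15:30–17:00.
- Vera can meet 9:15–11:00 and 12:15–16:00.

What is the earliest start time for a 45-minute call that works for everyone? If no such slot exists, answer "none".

12:15

Freya ∩ Vera: 09:15–09:30, 10:45–11:00, 12:15–13:45, 15:30–16:00.
Windows ≥ 45 min: 12:15–13:45.
Earliest such window starts at 12:15.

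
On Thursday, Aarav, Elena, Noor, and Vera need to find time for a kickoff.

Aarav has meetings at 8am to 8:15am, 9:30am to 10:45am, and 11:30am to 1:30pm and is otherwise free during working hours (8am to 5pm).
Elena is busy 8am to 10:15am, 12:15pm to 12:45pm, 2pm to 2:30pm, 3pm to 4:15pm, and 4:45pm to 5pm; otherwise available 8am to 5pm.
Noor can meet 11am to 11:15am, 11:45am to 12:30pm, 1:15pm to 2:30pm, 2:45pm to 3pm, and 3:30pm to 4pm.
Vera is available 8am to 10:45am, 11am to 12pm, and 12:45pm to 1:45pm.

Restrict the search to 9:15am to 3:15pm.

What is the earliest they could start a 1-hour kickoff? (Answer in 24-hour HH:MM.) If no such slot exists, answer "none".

none

Aarav free within 08:00–17:00: 08:15–09:30, 10:45–11:30, 13:30–17:00.
Elena free within 08:00–17:00: 10:15–12:15, 12:45–14:00, 14:30–15:00, 16:15–16:45.
Aarav ∩ Elena: 10:45–11:30, 13:30–14:00, 14:30–15:00, 16:15–16:45.
Aarav ∩ Elena ∩ Noor: 11:00–11:15, 13:30–14:00, 14:45–15:00.
Aarav ∩ Elena ∩ Noor ∩ Vera: 11:00–11:15, 13:30–13:45.
Restricted to 09:15–15:15: 11:00–11:15, 13:30–13:45.
Windows ≥ 60 min: (none).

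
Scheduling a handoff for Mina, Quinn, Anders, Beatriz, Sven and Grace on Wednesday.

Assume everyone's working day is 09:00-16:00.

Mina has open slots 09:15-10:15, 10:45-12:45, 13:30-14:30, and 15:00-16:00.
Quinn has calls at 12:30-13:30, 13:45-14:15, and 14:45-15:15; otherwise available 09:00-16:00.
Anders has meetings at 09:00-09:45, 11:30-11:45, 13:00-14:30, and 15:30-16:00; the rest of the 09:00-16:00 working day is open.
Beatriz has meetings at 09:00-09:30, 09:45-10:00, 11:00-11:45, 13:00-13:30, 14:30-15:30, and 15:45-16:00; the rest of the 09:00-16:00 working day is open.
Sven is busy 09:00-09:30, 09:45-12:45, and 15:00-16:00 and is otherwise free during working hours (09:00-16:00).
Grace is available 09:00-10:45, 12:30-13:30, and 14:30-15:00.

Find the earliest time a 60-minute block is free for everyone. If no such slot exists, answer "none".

Quinn free within 09:00–16:00: 09:00–12:30, 13:30–13:45, 14:15–14:45, 15:15–16:00.
Anders free within 09:00–16:00: 09:45–11:30, 11:45–13:00, 14:30–15:30.
Beatriz free within 09:00–16:00: 09:30–09:45, 10:00–11:00, 11:45–13:00, 13:30–14:30, 15:30–15:45.
Sven free within 09:00–16:00: 09:30–09:45, 12:45–15:00.
Mina ∩ Quinn: 09:15–10:15, 10:45–12:30, 13:30–13:45, 14:15–14:30, 15:15–16:00.
Mina ∩ Quinn ∩ Anders: 09:45–10:15, 10:45–11:30, 11:45–12:30, 15:15–15:30.
Mina ∩ Quinn ∩ Anders ∩ Beatriz: 10:00–10:15, 10:45–11:00, 11:45–12:30.
Mina ∩ Quinn ∩ Anders ∩ Beatriz ∩ Sven: (none).
Mina ∩ Quinn ∩ Anders ∩ Beatriz ∩ Sven ∩ Grace: (none).
Windows ≥ 60 min: (none).

none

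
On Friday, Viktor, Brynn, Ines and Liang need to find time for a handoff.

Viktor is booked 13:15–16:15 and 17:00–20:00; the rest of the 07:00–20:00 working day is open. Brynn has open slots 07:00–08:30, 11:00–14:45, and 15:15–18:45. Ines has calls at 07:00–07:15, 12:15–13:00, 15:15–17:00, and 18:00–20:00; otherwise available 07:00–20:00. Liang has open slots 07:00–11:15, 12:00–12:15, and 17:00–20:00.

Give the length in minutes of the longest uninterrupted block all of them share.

75 minutes

Viktor free within 07:00–20:00: 07:00–13:15, 16:15–17:00.
Ines free within 07:00–20:00: 07:15–12:15, 13:00–15:15, 17:00–18:00.
Viktor ∩ Brynn: 07:00–08:30, 11:00–13:15, 16:15–17:00.
Viktor ∩ Brynn ∩ Ines: 07:15–08:30, 11:00–12:15, 13:00–13:15.
Viktor ∩ Brynn ∩ Ines ∩ Liang: 07:15–08:30, 11:00–11:15, 12:00–12:15.
Common window lengths: 75, 15, 15 min; longest is 75.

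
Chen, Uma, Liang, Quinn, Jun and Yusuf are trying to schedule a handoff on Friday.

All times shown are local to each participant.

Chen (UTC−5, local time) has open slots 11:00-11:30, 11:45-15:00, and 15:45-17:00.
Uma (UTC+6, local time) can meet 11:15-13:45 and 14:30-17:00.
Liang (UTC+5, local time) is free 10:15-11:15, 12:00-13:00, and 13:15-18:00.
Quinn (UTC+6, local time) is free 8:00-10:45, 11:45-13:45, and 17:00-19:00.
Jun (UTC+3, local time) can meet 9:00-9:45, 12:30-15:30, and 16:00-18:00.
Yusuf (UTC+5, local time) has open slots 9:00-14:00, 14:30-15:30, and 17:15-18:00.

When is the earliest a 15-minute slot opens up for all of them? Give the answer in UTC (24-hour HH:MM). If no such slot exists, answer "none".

Chen → UTC: 16:00–16:30, 16:45–20:00, 20:45–22:00.
Uma → UTC: 05:15–07:45, 08:30–11:00.
Liang → UTC: 05:15–06:15, 07:00–08:00, 08:15–13:00.
Quinn → UTC: 02:00–04:45, 05:45–07:45, 11:00–13:00.
Jun → UTC: 06:00–06:45, 09:30–12:30, 13:00–15:00.
Yusuf → UTC: 04:00–09:00, 09:30–10:30, 12:15–13:00.
Chen ∩ Uma: (none).
Chen ∩ Uma ∩ Liang: (none).
Chen ∩ Uma ∩ Liang ∩ Quinn: (none).
Chen ∩ Uma ∩ Liang ∩ Quinn ∩ Jun: (none).
Chen ∩ Uma ∩ Liang ∩ Quinn ∩ Jun ∩ Yusuf: (none).
Windows ≥ 15 min: (none).

none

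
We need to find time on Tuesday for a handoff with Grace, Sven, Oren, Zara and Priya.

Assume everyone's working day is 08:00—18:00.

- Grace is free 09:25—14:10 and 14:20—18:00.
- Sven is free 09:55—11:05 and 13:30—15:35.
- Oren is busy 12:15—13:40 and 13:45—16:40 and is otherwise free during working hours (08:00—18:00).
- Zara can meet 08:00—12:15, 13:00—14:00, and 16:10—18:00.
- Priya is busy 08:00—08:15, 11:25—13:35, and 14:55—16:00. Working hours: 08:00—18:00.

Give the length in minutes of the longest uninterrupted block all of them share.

Oren free within 08:00–18:00: 08:00–12:15, 13:40–13:45, 16:40–18:00.
Priya free within 08:00–18:00: 08:15–11:25, 13:35–14:55, 16:00–18:00.
Grace ∩ Sven: 09:55–11:05, 13:30–14:10, 14:20–15:35.
Grace ∩ Sven ∩ Oren: 09:55–11:05, 13:40–13:45.
Grace ∩ Sven ∩ Oren ∩ Zara: 09:55–11:05, 13:40–13:45.
Grace ∩ Sven ∩ Oren ∩ Zara ∩ Priya: 09:55–11:05, 13:40–13:45.
Common window lengths: 70, 5 min; longest is 70.

70 minutes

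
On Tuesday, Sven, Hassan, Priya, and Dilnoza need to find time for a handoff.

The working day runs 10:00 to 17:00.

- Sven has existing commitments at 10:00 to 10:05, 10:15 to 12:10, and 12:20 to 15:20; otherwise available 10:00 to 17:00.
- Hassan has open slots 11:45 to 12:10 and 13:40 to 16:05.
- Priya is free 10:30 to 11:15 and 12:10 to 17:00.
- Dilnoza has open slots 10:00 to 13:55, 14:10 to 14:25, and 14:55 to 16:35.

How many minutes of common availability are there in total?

Sven free within 10:00–17:00: 10:05–10:15, 12:10–12:20, 15:20–17:00.
Sven ∩ Hassan: 15:20–16:05.
Sven ∩ Hassan ∩ Priya: 15:20–16:05.
Sven ∩ Hassan ∩ Priya ∩ Dilnoza: 15:20–16:05.
Total common minutes: 45.

45 minutes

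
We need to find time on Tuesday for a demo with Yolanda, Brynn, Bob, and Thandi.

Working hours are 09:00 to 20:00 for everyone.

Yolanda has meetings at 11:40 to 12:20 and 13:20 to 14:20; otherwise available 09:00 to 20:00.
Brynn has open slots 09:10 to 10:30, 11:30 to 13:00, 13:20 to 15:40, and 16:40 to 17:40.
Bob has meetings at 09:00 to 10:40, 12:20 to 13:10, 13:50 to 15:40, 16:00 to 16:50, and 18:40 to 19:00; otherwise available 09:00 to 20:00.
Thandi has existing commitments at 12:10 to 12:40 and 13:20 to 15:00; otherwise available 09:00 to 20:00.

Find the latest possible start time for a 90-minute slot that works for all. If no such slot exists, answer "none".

none

Yolanda free within 09:00–20:00: 09:00–11:40, 12:20–13:20, 14:20–20:00.
Bob free within 09:00–20:00: 10:40–12:20, 13:10–13:50, 15:40–16:00, 16:50–18:40, 19:00–20:00.
Thandi free within 09:00–20:00: 09:00–12:10, 12:40–13:20, 15:00–20:00.
Yolanda ∩ Brynn: 09:10–10:30, 11:30–11:40, 12:20–13:00, 14:20–15:40, 16:40–17:40.
Yolanda ∩ Brynn ∩ Bob: 11:30–11:40, 16:50–17:40.
Yolanda ∩ Brynn ∩ Bob ∩ Thandi: 11:30–11:40, 16:50–17:40.
Windows ≥ 90 min: (none).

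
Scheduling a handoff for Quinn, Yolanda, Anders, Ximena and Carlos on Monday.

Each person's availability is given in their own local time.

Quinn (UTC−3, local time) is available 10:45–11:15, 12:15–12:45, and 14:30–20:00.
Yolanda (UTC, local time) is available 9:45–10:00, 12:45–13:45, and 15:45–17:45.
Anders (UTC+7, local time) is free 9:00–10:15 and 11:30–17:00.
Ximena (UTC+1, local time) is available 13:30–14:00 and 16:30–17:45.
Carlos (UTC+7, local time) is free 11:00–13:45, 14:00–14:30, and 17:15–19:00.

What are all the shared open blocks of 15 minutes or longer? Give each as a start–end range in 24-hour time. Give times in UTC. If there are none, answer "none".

none

Quinn → UTC: 13:45–14:15, 15:15–15:45, 17:30–23:00.
Yolanda → UTC: 09:45–10:00, 12:45–13:45, 15:45–17:45.
Anders → UTC: 02:00–03:15, 04:30–10:00.
Ximena → UTC: 12:30–13:00, 15:30–16:45.
Carlos → UTC: 04:00–06:45, 07:00–07:30, 10:15–12:00.
Quinn ∩ Yolanda: 17:30–17:45.
Quinn ∩ Yolanda ∩ Anders: (none).
Quinn ∩ Yolanda ∩ Anders ∩ Ximena: (none).
Quinn ∩ Yolanda ∩ Anders ∩ Ximena ∩ Carlos: (none).
Windows ≥ 15 min: (none).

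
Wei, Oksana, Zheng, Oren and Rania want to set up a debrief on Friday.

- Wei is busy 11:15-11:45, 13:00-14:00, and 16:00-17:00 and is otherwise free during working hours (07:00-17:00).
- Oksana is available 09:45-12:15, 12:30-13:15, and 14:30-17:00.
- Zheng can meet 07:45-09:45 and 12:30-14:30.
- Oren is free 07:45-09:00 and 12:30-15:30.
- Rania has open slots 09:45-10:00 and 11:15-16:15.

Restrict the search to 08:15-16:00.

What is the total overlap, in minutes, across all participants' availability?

30 minutes

Wei free within 07:00–17:00: 07:00–11:15, 11:45–13:00, 14:00–16:00.
Wei ∩ Oksana: 09:45–11:15, 11:45–12:15, 12:30–13:00, 14:30–16:00.
Wei ∩ Oksana ∩ Zheng: 12:30–13:00.
Wei ∩ Oksana ∩ Zheng ∩ Oren: 12:30–13:00.
Wei ∩ Oksana ∩ Zheng ∩ Oren ∩ Rania: 12:30–13:00.
Restricted to 08:15–16:00: 12:30–13:00.
Total common minutes: 30.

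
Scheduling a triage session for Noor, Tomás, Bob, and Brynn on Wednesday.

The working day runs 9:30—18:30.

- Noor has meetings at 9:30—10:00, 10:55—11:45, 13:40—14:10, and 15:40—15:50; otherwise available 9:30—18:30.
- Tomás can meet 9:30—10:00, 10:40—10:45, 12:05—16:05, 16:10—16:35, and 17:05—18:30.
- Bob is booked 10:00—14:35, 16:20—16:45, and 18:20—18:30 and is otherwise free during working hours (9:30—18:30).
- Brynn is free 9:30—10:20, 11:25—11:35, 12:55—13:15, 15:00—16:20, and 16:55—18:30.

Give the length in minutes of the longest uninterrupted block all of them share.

Noor free within 09:30–18:30: 10:00–10:55, 11:45–13:40, 14:10–15:40, 15:50–18:30.
Bob free within 09:30–18:30: 09:30–10:00, 14:35–16:20, 16:45–18:20.
Noor ∩ Tomás: 10:40–10:45, 12:05–13:40, 14:10–15:40, 15:50–16:05, 16:10–16:35, 17:05–18:30.
Noor ∩ Tomás ∩ Bob: 14:35–15:40, 15:50–16:05, 16:10–16:20, 17:05–18:20.
Noor ∩ Tomás ∩ Bob ∩ Brynn: 15:00–15:40, 15:50–16:05, 16:10–16:20, 17:05–18:20.
Common window lengths: 40, 15, 10, 75 min; longest is 75.

75 minutes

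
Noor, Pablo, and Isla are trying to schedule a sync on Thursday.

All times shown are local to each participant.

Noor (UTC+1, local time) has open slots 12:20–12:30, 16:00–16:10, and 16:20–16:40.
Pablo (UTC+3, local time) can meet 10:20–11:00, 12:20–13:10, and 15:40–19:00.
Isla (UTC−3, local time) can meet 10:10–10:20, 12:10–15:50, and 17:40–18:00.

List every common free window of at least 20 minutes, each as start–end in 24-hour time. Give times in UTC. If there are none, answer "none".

Noor → UTC: 11:20–11:30, 15:00–15:10, 15:20–15:40.
Pablo → UTC: 07:20–08:00, 09:20–10:10, 12:40–16:00.
Isla → UTC: 13:10–13:20, 15:10–18:50, 20:40–21:00.
Noor ∩ Pablo: 15:00–15:10, 15:20–15:40.
Noor ∩ Pablo ∩ Isla: 15:20–15:40.
Windows ≥ 20 min: 15:20–15:40.

15:20–15:40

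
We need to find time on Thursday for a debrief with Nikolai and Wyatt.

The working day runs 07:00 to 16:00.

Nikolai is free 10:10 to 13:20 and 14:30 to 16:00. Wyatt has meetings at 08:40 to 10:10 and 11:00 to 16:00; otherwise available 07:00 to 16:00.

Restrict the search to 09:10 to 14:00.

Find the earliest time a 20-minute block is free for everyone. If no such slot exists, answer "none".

Wyatt free within 07:00–16:00: 07:00–08:40, 10:10–11:00.
Nikolai ∩ Wyatt: 10:10–11:00.
Restricted to 09:10–14:00: 10:10–11:00.
Windows ≥ 20 min: 10:10–11:00.
Earliest such window starts at 10:10.

10:10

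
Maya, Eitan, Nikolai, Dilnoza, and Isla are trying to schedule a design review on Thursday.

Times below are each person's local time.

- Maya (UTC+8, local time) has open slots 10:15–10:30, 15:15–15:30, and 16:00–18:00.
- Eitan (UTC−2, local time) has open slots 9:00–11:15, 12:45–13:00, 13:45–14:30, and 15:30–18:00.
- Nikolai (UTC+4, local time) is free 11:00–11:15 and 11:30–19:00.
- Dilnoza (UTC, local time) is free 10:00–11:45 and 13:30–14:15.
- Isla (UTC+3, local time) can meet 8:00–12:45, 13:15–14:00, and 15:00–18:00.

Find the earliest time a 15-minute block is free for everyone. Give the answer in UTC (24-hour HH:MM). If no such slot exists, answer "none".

Maya → UTC: 02:15–02:30, 07:15–07:30, 08:00–10:00.
Eitan → UTC: 11:00–13:15, 14:45–15:00, 15:45–16:30, 17:30–20:00.
Nikolai → UTC: 07:00–07:15, 07:30–15:00.
Dilnoza → UTC: 10:00–11:45, 13:30–14:15.
Isla → UTC: 05:00–09:45, 10:15–11:00, 12:00–15:00.
Maya ∩ Eitan: (none).
Maya ∩ Eitan ∩ Nikolai: (none).
Maya ∩ Eitan ∩ Nikolai ∩ Dilnoza: (none).
Maya ∩ Eitan ∩ Nikolai ∩ Dilnoza ∩ Isla: (none).
Windows ≥ 15 min: (none).

none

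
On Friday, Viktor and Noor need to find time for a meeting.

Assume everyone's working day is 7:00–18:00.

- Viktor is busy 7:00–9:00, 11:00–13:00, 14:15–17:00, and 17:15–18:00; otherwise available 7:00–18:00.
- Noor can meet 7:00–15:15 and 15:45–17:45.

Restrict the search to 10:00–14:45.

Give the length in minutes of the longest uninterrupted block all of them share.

Viktor free within 07:00–18:00: 09:00–11:00, 13:00–14:15, 17:00–17:15.
Viktor ∩ Noor: 09:00–11:00, 13:00–14:15, 17:00–17:15.
Restricted to 10:00–14:45: 10:00–11:00, 13:00–14:15.
Common window lengths: 60, 75 min; longest is 75.

75 minutes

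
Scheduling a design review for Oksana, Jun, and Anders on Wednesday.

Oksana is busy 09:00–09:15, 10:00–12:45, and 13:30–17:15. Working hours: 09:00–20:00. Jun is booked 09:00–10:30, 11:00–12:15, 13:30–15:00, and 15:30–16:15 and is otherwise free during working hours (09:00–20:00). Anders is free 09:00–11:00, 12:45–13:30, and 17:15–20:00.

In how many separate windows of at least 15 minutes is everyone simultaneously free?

Oksana free within 09:00–20:00: 09:15–10:00, 12:45–13:30, 17:15–20:00.
Jun free within 09:00–20:00: 10:30–11:00, 12:15–13:30, 15:00–15:30, 16:15–20:00.
Oksana ∩ Jun: 12:45–13:30, 17:15–20:00.
Oksana ∩ Jun ∩ Anders: 12:45–13:30, 17:15–20:00.
Windows ≥ 15 min: 12:45–13:30, 17:15–20:00.
That's 2 windows.

2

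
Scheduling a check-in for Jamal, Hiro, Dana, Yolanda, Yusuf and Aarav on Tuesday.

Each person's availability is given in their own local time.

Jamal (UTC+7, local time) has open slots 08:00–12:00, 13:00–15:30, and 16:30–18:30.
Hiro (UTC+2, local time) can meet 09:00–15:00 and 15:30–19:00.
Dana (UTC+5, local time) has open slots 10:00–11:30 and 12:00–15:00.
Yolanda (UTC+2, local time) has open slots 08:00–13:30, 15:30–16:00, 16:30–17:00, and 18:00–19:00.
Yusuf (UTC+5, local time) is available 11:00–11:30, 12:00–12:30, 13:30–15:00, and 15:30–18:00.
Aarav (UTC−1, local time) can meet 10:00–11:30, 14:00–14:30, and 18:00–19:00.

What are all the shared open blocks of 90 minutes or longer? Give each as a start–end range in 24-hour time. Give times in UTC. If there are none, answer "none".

none

Jamal → UTC: 01:00–05:00, 06:00–08:30, 09:30–11:30.
Hiro → UTC: 07:00–13:00, 13:30–17:00.
Dana → UTC: 05:00–06:30, 07:00–10:00.
Yolanda → UTC: 06:00–11:30, 13:30–14:00, 14:30–15:00, 16:00–17:00.
Yusuf → UTC: 06:00–06:30, 07:00–07:30, 08:30–10:00, 10:30–13:00.
Aarav → UTC: 11:00–12:30, 15:00–15:30, 19:00–20:00.
Jamal ∩ Hiro: 07:00–08:30, 09:30–11:30.
Jamal ∩ Hiro ∩ Dana: 07:00–08:30, 09:30–10:00.
Jamal ∩ Hiro ∩ Dana ∩ Yolanda: 07:00–08:30, 09:30–10:00.
Jamal ∩ Hiro ∩ Dana ∩ Yolanda ∩ Yusuf: 07:00–07:30, 09:30–10:00.
Jamal ∩ Hiro ∩ Dana ∩ Yolanda ∩ Yusuf ∩ Aarav: (none).
Windows ≥ 90 min: (none).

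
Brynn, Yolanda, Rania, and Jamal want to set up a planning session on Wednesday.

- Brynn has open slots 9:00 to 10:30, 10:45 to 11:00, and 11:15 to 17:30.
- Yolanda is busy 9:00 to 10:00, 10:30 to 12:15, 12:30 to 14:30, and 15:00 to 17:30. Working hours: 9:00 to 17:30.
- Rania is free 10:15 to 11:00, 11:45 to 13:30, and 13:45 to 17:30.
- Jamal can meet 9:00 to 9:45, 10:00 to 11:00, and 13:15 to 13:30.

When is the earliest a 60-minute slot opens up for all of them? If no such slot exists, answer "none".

none

Yolanda free within 09:00–17:30: 10:00–10:30, 12:15–12:30, 14:30–15:00.
Brynn ∩ Yolanda: 10:00–10:30, 12:15–12:30, 14:30–15:00.
Brynn ∩ Yolanda ∩ Rania: 10:15–10:30, 12:15–12:30, 14:30–15:00.
Brynn ∩ Yolanda ∩ Rania ∩ Jamal: 10:15–10:30.
Windows ≥ 60 min: (none).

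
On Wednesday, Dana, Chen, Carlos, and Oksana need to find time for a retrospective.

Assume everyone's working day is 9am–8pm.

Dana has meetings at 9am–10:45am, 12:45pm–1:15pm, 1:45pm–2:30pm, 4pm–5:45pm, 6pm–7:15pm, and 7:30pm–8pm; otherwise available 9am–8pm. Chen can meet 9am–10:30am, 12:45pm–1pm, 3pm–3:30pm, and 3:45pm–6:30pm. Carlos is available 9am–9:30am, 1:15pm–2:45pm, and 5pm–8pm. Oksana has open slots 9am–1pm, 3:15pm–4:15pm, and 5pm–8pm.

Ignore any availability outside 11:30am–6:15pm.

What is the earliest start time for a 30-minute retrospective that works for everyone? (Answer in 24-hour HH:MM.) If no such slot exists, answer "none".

none

Dana free within 09:00–20:00: 10:45–12:45, 13:15–13:45, 14:30–16:00, 17:45–18:00, 19:15–19:30.
Dana ∩ Chen: 15:00–15:30, 15:45–16:00, 17:45–18:00.
Dana ∩ Chen ∩ Carlos: 17:45–18:00.
Dana ∩ Chen ∩ Carlos ∩ Oksana: 17:45–18:00.
Restricted to 11:30–18:15: 17:45–18:00.
Windows ≥ 30 min: (none).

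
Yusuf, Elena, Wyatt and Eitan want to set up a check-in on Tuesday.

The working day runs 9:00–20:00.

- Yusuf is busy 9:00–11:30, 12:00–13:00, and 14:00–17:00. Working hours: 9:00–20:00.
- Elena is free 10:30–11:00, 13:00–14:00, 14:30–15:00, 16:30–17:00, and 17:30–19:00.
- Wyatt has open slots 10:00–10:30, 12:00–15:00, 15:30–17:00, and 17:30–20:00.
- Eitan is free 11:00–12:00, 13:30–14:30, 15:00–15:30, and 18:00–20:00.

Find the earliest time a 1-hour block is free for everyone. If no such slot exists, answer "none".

18:00

Yusuf free within 09:00–20:00: 11:30–12:00, 13:00–14:00, 17:00–20:00.
Yusuf ∩ Elena: 13:00–14:00, 17:30–19:00.
Yusuf ∩ Elena ∩ Wyatt: 13:00–14:00, 17:30–19:00.
Yusuf ∩ Elena ∩ Wyatt ∩ Eitan: 13:30–14:00, 18:00–19:00.
Windows ≥ 60 min: 18:00–19:00.
Earliest such window starts at 18:00.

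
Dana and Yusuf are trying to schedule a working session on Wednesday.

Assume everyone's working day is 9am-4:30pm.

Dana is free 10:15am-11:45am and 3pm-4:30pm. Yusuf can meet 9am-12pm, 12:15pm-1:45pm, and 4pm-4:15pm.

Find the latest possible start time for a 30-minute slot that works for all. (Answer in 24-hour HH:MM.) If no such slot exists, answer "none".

Dana ∩ Yusuf: 10:15–11:45, 16:00–16:15.
Windows ≥ 30 min: 10:15–11:45.
Latest start in the last window 10:15–11:45 is 11:45 − 30 min = 11:15.

11:15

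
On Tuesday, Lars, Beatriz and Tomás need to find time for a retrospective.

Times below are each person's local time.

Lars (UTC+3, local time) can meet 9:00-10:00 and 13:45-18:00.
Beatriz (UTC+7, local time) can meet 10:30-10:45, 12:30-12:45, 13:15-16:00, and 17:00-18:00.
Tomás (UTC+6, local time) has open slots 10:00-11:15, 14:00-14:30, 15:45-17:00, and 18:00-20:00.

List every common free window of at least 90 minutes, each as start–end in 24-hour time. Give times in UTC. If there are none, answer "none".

Lars → UTC: 06:00–07:00, 10:45–15:00.
Beatriz → UTC: 03:30–03:45, 05:30–05:45, 06:15–09:00, 10:00–11:00.
Tomás → UTC: 04:00–05:15, 08:00–08:30, 09:45–11:00, 12:00–14:00.
Lars ∩ Beatriz: 06:15–07:00, 10:45–11:00.
Lars ∩ Beatriz ∩ Tomás: 10:45–11:00.
Windows ≥ 90 min: (none).

none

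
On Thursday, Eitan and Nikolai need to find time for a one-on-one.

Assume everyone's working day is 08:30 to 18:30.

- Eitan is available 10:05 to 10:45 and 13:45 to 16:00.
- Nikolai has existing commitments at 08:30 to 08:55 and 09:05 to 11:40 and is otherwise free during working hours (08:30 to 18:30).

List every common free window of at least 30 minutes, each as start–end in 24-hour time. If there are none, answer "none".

Nikolai free within 08:30–18:30: 08:55–09:05, 11:40–18:30.
Eitan ∩ Nikolai: 13:45–16:00.
Windows ≥ 30 min: 13:45–16:00.

13:45–16:00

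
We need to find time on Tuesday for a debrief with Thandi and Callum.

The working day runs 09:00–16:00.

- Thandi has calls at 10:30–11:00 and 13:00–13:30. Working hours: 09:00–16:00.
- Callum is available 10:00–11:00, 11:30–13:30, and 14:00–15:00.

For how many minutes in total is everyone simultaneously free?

180 minutes

Thandi free within 09:00–16:00: 09:00–10:30, 11:00–13:00, 13:30–16:00.
Thandi ∩ Callum: 10:00–10:30, 11:30–13:00, 14:00–15:00.
Total common minutes: 30 + 90 + 60 = 180.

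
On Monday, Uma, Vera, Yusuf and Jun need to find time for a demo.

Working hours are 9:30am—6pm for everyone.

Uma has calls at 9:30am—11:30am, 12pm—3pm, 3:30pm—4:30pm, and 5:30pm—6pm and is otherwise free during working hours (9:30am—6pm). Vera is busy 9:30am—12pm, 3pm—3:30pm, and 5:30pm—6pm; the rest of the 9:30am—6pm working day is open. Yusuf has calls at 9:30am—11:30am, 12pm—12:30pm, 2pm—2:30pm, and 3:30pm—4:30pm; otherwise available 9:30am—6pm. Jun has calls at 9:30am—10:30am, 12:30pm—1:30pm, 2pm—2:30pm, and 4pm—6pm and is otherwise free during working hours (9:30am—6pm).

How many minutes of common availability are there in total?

0 minutes

Uma free within 09:30–18:00: 11:30–12:00, 15:00–15:30, 16:30–17:30.
Vera free within 09:30–18:00: 12:00–15:00, 15:30–17:30.
Yusuf free within 09:30–18:00: 11:30–12:00, 12:30–14:00, 14:30–15:30, 16:30–18:00.
Jun free within 09:30–18:00: 10:30–12:30, 13:30–14:00, 14:30–16:00.
Uma ∩ Vera: 16:30–17:30.
Uma ∩ Vera ∩ Yusuf: 16:30–17:30.
Uma ∩ Vera ∩ Yusuf ∩ Jun: (none).
Total common minutes: 0.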